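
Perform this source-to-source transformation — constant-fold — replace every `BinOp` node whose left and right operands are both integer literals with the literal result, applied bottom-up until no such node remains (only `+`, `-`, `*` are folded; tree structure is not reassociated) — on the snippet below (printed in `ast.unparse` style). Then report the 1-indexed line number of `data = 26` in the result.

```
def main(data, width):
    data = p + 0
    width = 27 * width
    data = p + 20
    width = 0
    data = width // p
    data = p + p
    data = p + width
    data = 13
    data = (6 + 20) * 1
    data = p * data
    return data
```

Transformed code:
def main(data, width):
    data = p + 0
    width = 27 * width
    data = p + 20
    width = 0
    data = width // p
    data = p + p
    data = p + width
    data = 13
    data = 26
    data = p * data
    return data

10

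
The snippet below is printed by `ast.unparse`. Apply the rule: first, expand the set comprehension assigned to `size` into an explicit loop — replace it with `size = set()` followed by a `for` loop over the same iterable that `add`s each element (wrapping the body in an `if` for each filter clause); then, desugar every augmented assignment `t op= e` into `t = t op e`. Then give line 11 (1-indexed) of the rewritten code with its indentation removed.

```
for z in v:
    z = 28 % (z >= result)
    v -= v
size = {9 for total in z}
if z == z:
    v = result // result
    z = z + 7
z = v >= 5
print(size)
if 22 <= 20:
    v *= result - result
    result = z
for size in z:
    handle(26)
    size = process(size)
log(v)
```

print(size)

Transformed code:
for z in v:
    z = 28 % (z >= result)
    v = v - v
size = set()
for total in z:
    size.add(9)
if z == z:
    v = result // result
    z = z + 7
z = v >= 5
print(size)
if 22 <= 20:
    v = v * (result - result)
    result = z
for size in z:
    handle(26)
    size = process(size)
log(v)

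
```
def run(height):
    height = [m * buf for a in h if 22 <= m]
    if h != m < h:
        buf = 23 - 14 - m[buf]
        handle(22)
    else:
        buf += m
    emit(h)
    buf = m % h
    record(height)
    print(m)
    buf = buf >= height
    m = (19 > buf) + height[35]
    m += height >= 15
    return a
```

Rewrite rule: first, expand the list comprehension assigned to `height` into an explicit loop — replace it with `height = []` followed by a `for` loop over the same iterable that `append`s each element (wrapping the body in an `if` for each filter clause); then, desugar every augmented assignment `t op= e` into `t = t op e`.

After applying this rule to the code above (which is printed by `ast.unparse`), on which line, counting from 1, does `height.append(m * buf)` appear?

5

Transformed code:
def run(height):
    height = []
    for a in h:
        if 22 <= m:
            height.append(m * buf)
    if h != m < h:
        buf = 23 - 14 - m[buf]
        handle(22)
    else:
        buf = buf + m
    emit(h)
    buf = m % h
    record(height)
    print(m)
    buf = buf >= height
    m = (19 > buf) + height[35]
    m = m + (height >= 15)
    return a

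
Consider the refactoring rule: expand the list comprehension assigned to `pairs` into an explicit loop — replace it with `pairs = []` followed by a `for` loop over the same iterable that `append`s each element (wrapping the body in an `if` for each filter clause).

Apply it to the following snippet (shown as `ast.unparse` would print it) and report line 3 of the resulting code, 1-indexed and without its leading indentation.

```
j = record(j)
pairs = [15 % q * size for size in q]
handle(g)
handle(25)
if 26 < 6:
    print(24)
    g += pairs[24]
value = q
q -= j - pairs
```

Transformed code:
j = record(j)
pairs = []
for size in q:
    pairs.append(15 % q * size)
handle(g)
handle(25)
if 26 < 6:
    print(24)
    g += pairs[24]
value = q
q -= j - pairs

for size in q:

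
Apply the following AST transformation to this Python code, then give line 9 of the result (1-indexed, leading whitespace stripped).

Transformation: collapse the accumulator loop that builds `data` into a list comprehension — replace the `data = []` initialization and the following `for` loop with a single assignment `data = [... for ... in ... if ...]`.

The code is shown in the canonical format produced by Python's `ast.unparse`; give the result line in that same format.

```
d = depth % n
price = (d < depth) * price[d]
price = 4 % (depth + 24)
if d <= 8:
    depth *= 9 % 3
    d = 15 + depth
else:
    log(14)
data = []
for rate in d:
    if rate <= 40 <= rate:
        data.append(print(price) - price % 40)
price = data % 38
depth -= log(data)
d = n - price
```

Transformed code:
d = depth % n
price = (d < depth) * price[d]
price = 4 % (depth + 24)
if d <= 8:
    depth *= 9 % 3
    d = 15 + depth
else:
    log(14)
data = [print(price) - price % 40 for rate in d if rate <= 40 <= rate]
price = data % 38
depth -= log(data)
d = n - price

data = [print(price) - price % 40 for rate in d if rate <= 40 <= rate]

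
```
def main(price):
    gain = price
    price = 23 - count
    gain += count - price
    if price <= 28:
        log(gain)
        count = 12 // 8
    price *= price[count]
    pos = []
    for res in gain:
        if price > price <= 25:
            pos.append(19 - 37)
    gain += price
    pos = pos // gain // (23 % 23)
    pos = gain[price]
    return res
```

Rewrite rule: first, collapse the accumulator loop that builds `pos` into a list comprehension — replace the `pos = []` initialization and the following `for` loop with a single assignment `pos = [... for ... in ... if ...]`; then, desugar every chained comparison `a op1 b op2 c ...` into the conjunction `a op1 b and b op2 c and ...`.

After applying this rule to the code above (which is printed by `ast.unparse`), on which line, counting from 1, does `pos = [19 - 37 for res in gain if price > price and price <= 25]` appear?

9

Transformed code:
def main(price):
    gain = price
    price = 23 - count
    gain += count - price
    if price <= 28:
        log(gain)
        count = 12 // 8
    price *= price[count]
    pos = [19 - 37 for res in gain if price > price and price <= 25]
    gain += price
    pos = pos // gain // (23 % 23)
    pos = gain[price]
    return res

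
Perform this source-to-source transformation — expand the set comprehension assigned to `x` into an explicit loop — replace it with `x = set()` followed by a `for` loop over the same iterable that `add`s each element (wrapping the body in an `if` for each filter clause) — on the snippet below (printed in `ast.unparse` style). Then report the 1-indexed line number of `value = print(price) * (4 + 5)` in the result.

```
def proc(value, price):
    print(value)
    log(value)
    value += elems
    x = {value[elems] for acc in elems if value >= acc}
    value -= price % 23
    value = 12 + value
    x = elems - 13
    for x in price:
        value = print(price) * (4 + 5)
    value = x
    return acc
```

Transformed code:
def proc(value, price):
    print(value)
    log(value)
    value += elems
    x = set()
    for acc in elems:
        if value >= acc:
            x.add(value[elems])
    value -= price % 23
    value = 12 + value
    x = elems - 13
    for x in price:
        value = print(price) * (4 + 5)
    value = x
    return acc

13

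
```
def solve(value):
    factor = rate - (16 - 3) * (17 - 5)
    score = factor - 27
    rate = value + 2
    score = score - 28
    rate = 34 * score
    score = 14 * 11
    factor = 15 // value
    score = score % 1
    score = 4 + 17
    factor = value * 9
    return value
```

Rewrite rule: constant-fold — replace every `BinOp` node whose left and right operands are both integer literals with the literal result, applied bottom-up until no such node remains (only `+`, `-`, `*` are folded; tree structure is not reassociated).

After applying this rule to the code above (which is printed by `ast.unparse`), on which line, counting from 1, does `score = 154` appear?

Transformed code:
def solve(value):
    factor = rate - 156
    score = factor - 27
    rate = value + 2
    score = score - 28
    rate = 34 * score
    score = 154
    factor = 15 // value
    score = score % 1
    score = 21
    factor = value * 9
    return value

7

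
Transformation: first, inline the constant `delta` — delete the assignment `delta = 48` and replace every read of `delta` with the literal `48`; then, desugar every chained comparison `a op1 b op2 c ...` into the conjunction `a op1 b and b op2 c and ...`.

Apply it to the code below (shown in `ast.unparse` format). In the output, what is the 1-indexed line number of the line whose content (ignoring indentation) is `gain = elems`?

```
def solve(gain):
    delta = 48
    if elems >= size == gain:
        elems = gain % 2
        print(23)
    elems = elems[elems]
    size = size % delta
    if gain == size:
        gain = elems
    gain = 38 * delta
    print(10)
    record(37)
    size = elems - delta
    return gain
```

8

Transformed code:
def solve(gain):
    if elems >= size and size == gain:
        elems = gain % 2
        print(23)
    elems = elems[elems]
    size = size % 48
    if gain == size:
        gain = elems
    gain = 38 * 48
    print(10)
    record(37)
    size = elems - 48
    return gain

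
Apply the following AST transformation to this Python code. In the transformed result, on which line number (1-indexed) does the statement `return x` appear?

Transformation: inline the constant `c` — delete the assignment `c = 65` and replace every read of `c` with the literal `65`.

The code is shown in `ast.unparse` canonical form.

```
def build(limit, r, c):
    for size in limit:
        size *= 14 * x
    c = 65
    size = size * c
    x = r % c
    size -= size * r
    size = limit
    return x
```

8

Transformed code:
def build(limit, r, c):
    for size in limit:
        size *= 14 * x
    size = size * 65
    x = r % 65
    size -= size * r
    size = limit
    return x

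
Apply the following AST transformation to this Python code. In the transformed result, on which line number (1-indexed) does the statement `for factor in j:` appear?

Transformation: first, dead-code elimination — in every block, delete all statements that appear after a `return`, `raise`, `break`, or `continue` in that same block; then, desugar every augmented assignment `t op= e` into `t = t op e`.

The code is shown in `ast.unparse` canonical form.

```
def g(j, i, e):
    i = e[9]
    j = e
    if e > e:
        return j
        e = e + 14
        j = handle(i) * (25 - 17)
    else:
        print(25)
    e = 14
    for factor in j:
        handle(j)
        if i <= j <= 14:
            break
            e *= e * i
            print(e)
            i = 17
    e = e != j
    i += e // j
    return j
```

9

Transformed code:
def g(j, i, e):
    i = e[9]
    j = e
    if e > e:
        return j
    else:
        print(25)
    e = 14
    for factor in j:
        handle(j)
        if i <= j <= 14:
            break
    e = e != j
    i = i + e // j
    return j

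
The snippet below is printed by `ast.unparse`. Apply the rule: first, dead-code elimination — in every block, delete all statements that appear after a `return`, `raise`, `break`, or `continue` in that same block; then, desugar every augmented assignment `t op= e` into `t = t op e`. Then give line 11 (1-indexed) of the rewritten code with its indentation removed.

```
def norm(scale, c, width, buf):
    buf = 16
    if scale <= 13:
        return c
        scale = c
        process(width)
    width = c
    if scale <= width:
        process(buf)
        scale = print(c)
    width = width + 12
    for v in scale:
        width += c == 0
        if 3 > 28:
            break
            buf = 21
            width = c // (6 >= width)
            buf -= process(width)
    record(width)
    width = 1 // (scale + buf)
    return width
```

Transformed code:
def norm(scale, c, width, buf):
    buf = 16
    if scale <= 13:
        return c
    width = c
    if scale <= width:
        process(buf)
        scale = print(c)
    width = width + 12
    for v in scale:
        width = width + (c == 0)
        if 3 > 28:
            break
    record(width)
    width = 1 // (scale + buf)
    return width

width = width + (c == 0)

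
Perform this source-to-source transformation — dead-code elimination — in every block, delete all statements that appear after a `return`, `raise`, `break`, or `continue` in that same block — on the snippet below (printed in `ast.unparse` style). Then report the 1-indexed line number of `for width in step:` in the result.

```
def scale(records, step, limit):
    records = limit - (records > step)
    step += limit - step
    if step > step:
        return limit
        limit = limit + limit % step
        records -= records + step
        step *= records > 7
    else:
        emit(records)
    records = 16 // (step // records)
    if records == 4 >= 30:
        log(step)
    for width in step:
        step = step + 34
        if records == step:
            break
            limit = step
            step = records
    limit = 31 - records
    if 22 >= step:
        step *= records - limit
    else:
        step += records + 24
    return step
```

11

Transformed code:
def scale(records, step, limit):
    records = limit - (records > step)
    step += limit - step
    if step > step:
        return limit
    else:
        emit(records)
    records = 16 // (step // records)
    if records == 4 >= 30:
        log(step)
    for width in step:
        step = step + 34
        if records == step:
            break
    limit = 31 - records
    if 22 >= step:
        step *= records - limit
    else:
        step += records + 24
    return step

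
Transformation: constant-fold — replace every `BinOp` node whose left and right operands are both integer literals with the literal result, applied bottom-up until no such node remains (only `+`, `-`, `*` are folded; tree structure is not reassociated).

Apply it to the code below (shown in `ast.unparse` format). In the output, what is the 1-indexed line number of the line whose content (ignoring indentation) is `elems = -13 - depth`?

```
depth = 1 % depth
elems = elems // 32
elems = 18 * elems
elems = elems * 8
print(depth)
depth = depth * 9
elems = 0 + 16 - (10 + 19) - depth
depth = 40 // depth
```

7

Transformed code:
depth = 1 % depth
elems = elems // 32
elems = 18 * elems
elems = elems * 8
print(depth)
depth = depth * 9
elems = -13 - depth
depth = 40 // depth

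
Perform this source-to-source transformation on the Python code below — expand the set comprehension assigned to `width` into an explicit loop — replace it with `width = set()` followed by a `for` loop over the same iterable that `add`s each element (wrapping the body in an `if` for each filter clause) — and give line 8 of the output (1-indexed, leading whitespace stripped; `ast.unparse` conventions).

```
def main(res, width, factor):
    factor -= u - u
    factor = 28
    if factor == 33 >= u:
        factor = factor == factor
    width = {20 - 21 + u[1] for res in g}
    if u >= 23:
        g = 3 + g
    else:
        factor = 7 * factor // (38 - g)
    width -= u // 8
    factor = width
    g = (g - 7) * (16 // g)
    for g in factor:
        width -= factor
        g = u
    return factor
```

Transformed code:
def main(res, width, factor):
    factor -= u - u
    factor = 28
    if factor == 33 >= u:
        factor = factor == factor
    width = set()
    for res in g:
        width.add(20 - 21 + u[1])
    if u >= 23:
        g = 3 + g
    else:
        factor = 7 * factor // (38 - g)
    width -= u // 8
    factor = width
    g = (g - 7) * (16 // g)
    for g in factor:
        width -= factor
        g = u
    return factor

width.add(20 - 21 + u[1])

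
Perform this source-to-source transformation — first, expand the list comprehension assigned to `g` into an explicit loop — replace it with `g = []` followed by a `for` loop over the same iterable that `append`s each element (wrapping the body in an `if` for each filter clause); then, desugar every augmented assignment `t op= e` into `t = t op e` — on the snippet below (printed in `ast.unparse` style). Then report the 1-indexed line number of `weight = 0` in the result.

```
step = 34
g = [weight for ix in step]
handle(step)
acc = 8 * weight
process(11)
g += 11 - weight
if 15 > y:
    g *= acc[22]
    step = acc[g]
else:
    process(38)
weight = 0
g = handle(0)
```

14

Transformed code:
step = 34
g = []
for ix in step:
    g.append(weight)
handle(step)
acc = 8 * weight
process(11)
g = g + (11 - weight)
if 15 > y:
    g = g * acc[22]
    step = acc[g]
else:
    process(38)
weight = 0
g = handle(0)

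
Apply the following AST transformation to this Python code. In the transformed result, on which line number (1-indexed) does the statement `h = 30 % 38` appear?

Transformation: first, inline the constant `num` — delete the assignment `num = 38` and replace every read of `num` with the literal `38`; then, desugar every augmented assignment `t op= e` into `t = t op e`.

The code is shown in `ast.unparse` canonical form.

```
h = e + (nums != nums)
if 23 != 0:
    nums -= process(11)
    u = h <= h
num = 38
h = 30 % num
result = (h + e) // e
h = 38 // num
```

Transformed code:
h = e + (nums != nums)
if 23 != 0:
    nums = nums - process(11)
    u = h <= h
h = 30 % 38
result = (h + e) // e
h = 38 // 38

5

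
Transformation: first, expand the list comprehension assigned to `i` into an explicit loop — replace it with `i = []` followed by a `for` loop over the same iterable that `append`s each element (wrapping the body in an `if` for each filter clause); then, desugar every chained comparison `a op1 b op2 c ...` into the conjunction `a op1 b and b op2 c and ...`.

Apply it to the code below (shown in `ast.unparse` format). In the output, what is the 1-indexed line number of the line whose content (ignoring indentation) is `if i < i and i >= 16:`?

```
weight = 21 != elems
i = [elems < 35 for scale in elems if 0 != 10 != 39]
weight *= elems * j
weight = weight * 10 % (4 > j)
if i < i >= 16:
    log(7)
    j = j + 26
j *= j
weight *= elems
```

8

Transformed code:
weight = 21 != elems
i = []
for scale in elems:
    if 0 != 10 and 10 != 39:
        i.append(elems < 35)
weight *= elems * j
weight = weight * 10 % (4 > j)
if i < i and i >= 16:
    log(7)
    j = j + 26
j *= j
weight *= elems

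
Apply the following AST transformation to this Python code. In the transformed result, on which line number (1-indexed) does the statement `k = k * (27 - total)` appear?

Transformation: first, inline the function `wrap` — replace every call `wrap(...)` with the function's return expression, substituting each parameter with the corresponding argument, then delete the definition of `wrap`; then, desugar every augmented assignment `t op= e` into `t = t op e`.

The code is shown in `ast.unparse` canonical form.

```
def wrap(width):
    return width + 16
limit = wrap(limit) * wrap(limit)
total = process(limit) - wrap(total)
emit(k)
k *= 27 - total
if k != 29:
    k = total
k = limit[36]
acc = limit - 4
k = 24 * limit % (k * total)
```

Transformed code:
limit = (limit + 16) * (limit + 16)
total = process(limit) - (total + 16)
emit(k)
k = k * (27 - total)
if k != 29:
    k = total
k = limit[36]
acc = limit - 4
k = 24 * limit % (k * total)

4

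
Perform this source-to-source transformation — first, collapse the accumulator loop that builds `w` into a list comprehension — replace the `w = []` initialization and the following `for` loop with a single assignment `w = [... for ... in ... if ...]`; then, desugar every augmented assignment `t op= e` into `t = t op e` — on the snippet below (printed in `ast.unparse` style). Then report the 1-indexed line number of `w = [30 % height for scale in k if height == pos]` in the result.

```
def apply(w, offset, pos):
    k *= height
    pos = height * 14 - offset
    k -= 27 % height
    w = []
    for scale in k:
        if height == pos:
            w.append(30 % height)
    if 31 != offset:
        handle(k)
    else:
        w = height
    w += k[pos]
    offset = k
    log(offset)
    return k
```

5

Transformed code:
def apply(w, offset, pos):
    k = k * height
    pos = height * 14 - offset
    k = k - 27 % height
    w = [30 % height for scale in k if height == pos]
    if 31 != offset:
        handle(k)
    else:
        w = height
    w = w + k[pos]
    offset = k
    log(offset)
    return k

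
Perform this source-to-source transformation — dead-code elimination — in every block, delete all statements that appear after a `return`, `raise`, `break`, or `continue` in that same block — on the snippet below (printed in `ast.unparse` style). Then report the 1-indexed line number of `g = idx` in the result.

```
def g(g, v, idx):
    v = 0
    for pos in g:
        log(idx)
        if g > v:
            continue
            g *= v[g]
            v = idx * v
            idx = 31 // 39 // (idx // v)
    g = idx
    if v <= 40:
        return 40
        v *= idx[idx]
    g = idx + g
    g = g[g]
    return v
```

Transformed code:
def g(g, v, idx):
    v = 0
    for pos in g:
        log(idx)
        if g > v:
            continue
    g = idx
    if v <= 40:
        return 40
    g = idx + g
    g = g[g]
    return v

7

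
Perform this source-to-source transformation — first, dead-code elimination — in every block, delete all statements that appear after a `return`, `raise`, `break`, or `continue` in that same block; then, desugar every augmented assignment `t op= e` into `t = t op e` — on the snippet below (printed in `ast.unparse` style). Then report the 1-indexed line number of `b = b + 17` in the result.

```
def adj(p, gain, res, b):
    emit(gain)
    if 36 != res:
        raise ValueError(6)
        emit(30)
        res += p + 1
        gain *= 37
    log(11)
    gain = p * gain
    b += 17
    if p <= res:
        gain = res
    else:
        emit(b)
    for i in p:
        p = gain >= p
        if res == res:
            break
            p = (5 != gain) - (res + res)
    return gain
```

7

Transformed code:
def adj(p, gain, res, b):
    emit(gain)
    if 36 != res:
        raise ValueError(6)
    log(11)
    gain = p * gain
    b = b + 17
    if p <= res:
        gain = res
    else:
        emit(b)
    for i in p:
        p = gain >= p
        if res == res:
            break
    return gain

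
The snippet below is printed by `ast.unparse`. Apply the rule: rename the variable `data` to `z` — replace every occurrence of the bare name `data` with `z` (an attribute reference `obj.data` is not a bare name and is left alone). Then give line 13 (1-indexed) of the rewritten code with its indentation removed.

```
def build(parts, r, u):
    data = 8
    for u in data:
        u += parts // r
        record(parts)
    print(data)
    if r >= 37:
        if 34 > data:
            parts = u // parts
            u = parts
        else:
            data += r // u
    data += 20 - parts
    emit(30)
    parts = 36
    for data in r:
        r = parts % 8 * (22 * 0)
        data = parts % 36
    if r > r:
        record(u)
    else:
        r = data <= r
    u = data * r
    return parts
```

Transformed code:
def build(parts, r, u):
    z = 8
    for u in z:
        u += parts // r
        record(parts)
    print(z)
    if r >= 37:
        if 34 > z:
            parts = u // parts
            u = parts
        else:
            z += r // u
    z += 20 - parts
    emit(30)
    parts = 36
    for z in r:
        r = parts % 8 * (22 * 0)
        z = parts % 36
    if r > r:
        record(u)
    else:
        r = z <= r
    u = z * r
    return parts

z += 20 - parts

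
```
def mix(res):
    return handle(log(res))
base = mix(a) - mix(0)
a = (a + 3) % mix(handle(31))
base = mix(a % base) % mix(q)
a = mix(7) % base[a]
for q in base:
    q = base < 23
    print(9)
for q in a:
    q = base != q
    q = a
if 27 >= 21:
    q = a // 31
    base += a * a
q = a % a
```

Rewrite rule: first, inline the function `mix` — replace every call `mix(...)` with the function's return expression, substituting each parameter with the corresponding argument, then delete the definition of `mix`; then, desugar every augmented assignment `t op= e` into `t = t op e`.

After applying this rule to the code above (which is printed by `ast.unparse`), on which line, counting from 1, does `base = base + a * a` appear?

13

Transformed code:
base = handle(log(a)) - handle(log(0))
a = (a + 3) % handle(log(handle(31)))
base = handle(log(a % base)) % handle(log(q))
a = handle(log(7)) % base[a]
for q in base:
    q = base < 23
    print(9)
for q in a:
    q = base != q
    q = a
if 27 >= 21:
    q = a // 31
    base = base + a * a
q = a % a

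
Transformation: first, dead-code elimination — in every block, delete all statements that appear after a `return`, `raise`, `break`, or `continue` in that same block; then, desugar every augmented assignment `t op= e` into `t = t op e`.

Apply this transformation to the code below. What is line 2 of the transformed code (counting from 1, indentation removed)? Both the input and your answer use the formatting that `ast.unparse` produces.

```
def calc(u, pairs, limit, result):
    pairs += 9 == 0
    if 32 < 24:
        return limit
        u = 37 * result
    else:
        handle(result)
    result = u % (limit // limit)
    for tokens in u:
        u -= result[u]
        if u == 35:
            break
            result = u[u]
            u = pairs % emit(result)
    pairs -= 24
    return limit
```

pairs = pairs + (9 == 0)

Transformed code:
def calc(u, pairs, limit, result):
    pairs = pairs + (9 == 0)
    if 32 < 24:
        return limit
    else:
        handle(result)
    result = u % (limit // limit)
    for tokens in u:
        u = u - result[u]
        if u == 35:
            break
    pairs = pairs - 24
    return limit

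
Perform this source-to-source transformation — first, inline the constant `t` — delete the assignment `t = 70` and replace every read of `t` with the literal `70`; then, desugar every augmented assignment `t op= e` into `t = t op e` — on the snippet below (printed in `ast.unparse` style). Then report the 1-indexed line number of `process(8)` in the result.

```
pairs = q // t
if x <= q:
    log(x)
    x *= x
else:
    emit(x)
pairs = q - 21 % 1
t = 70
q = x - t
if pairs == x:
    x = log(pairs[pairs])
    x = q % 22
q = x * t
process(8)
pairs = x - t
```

13

Transformed code:
pairs = q // 70
if x <= q:
    log(x)
    x = x * x
else:
    emit(x)
pairs = q - 21 % 1
q = x - 70
if pairs == x:
    x = log(pairs[pairs])
    x = q % 22
q = x * 70
process(8)
pairs = x - 70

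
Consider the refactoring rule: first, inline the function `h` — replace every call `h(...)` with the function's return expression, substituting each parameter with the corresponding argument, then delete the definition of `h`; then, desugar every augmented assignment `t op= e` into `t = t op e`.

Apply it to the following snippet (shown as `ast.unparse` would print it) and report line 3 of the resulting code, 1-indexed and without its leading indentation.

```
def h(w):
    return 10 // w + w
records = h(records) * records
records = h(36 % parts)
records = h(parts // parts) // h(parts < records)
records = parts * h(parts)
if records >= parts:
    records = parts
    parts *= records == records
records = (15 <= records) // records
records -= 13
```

records = (10 // (parts // parts) + parts // parts) // (10 // (parts < records) + (parts < records))

Transformed code:
records = (10 // records + records) * records
records = 10 // (36 % parts) + 36 % parts
records = (10 // (parts // parts) + parts // parts) // (10 // (parts < records) + (parts < records))
records = parts * (10 // parts + parts)
if records >= parts:
    records = parts
    parts = parts * (records == records)
records = (15 <= records) // records
records = records - 13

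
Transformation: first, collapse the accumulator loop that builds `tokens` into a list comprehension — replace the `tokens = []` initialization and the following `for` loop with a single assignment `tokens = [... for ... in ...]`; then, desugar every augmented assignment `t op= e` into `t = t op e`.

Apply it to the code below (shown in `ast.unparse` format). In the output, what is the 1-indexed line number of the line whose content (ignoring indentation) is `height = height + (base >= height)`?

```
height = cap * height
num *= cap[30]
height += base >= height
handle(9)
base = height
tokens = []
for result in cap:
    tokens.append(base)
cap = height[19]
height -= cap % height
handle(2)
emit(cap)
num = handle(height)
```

Transformed code:
height = cap * height
num = num * cap[30]
height = height + (base >= height)
handle(9)
base = height
tokens = [base for result in cap]
cap = height[19]
height = height - cap % height
handle(2)
emit(cap)
num = handle(height)

3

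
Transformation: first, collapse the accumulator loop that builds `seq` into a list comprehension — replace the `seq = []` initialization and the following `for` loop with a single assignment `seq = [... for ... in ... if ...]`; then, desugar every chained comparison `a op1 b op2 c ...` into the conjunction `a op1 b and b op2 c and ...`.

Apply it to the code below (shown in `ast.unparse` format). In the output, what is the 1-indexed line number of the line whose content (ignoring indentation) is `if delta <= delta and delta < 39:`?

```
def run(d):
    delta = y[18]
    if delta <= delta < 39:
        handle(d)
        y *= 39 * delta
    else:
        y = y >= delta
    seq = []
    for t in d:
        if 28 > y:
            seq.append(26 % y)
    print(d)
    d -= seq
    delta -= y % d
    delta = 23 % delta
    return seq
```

3

Transformed code:
def run(d):
    delta = y[18]
    if delta <= delta and delta < 39:
        handle(d)
        y *= 39 * delta
    else:
        y = y >= delta
    seq = [26 % y for t in d if 28 > y]
    print(d)
    d -= seq
    delta -= y % d
    delta = 23 % delta
    return seq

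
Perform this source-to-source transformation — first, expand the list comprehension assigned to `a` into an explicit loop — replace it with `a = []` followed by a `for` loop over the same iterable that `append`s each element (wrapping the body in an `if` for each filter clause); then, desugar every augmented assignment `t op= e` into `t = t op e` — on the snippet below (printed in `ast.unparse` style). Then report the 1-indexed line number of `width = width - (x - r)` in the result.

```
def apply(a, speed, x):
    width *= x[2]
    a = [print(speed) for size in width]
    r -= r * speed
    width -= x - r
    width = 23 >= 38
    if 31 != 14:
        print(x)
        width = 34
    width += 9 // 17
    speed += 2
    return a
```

7

Transformed code:
def apply(a, speed, x):
    width = width * x[2]
    a = []
    for size in width:
        a.append(print(speed))
    r = r - r * speed
    width = width - (x - r)
    width = 23 >= 38
    if 31 != 14:
        print(x)
        width = 34
    width = width + 9 // 17
    speed = speed + 2
    return a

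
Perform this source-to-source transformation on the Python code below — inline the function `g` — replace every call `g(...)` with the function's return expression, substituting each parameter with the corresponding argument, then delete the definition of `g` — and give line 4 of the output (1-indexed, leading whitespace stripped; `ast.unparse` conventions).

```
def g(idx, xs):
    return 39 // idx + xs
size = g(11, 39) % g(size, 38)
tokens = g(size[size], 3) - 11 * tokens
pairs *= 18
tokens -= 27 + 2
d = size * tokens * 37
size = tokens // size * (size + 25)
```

Transformed code:
size = (39 // 11 + 39) % (39 // size + 38)
tokens = 39 // size[size] + 3 - 11 * tokens
pairs *= 18
tokens -= 27 + 2
d = size * tokens * 37
size = tokens // size * (size + 25)

tokens -= 27 + 2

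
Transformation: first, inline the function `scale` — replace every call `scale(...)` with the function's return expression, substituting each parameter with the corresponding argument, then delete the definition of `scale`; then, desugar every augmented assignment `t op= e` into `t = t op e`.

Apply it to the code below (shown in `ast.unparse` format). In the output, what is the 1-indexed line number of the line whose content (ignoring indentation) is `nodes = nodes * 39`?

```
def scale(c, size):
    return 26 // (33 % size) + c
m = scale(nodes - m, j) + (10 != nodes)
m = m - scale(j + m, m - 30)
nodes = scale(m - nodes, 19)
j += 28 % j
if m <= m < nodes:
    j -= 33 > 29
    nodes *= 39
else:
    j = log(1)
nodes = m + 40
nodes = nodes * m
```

Transformed code:
m = 26 // (33 % j) + (nodes - m) + (10 != nodes)
m = m - (26 // (33 % (m - 30)) + (j + m))
nodes = 26 // (33 % 19) + (m - nodes)
j = j + 28 % j
if m <= m < nodes:
    j = j - (33 > 29)
    nodes = nodes * 39
else:
    j = log(1)
nodes = m + 40
nodes = nodes * m

7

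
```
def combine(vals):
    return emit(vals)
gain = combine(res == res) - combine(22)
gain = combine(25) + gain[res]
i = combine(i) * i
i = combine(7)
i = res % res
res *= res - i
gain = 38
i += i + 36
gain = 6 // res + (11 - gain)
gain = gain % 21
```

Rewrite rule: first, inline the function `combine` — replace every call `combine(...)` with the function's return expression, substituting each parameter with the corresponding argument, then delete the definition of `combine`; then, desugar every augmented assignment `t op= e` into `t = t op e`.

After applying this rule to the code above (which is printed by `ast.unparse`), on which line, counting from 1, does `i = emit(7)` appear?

Transformed code:
gain = emit(res == res) - emit(22)
gain = emit(25) + gain[res]
i = emit(i) * i
i = emit(7)
i = res % res
res = res * (res - i)
gain = 38
i = i + (i + 36)
gain = 6 // res + (11 - gain)
gain = gain % 21

4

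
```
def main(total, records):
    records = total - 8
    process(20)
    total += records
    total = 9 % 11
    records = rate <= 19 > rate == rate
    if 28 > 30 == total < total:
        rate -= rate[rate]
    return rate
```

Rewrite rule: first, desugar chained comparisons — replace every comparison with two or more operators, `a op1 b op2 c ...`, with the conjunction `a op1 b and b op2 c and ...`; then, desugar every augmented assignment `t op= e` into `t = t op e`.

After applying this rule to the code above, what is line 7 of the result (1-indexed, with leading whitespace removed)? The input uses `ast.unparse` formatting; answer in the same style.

if 28 > 30 and 30 == total and (total < total):

Transformed code:
def main(total, records):
    records = total - 8
    process(20)
    total = total + records
    total = 9 % 11
    records = rate <= 19 and 19 > rate and (rate == rate)
    if 28 > 30 and 30 == total and (total < total):
        rate = rate - rate[rate]
    return rate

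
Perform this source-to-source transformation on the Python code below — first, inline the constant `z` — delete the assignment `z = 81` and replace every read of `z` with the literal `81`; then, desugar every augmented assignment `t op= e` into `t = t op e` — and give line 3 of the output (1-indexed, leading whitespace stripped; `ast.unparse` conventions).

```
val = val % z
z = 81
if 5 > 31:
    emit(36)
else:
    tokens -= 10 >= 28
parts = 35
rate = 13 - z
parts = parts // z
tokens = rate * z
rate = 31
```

Transformed code:
val = val % 81
if 5 > 31:
    emit(36)
else:
    tokens = tokens - (10 >= 28)
parts = 35
rate = 13 - 81
parts = parts // 81
tokens = rate * 81
rate = 31

emit(36)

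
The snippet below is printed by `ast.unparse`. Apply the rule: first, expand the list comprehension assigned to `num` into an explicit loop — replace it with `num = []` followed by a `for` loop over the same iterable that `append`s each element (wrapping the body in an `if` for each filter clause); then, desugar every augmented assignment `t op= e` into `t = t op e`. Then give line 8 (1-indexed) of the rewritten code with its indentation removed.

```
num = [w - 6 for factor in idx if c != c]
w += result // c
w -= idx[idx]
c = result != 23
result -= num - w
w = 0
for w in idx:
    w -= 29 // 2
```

Transformed code:
num = []
for factor in idx:
    if c != c:
        num.append(w - 6)
w = w + result // c
w = w - idx[idx]
c = result != 23
result = result - (num - w)
w = 0
for w in idx:
    w = w - 29 // 2

result = result - (num - w)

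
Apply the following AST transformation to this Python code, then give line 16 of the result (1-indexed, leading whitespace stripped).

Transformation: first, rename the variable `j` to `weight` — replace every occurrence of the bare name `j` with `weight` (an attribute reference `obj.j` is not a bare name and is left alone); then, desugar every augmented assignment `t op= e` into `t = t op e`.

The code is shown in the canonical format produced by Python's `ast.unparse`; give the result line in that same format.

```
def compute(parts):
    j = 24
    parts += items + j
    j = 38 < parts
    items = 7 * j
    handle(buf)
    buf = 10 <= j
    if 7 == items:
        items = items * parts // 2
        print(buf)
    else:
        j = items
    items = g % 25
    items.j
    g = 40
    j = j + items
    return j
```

weight = weight + items

Transformed code:
def compute(parts):
    weight = 24
    parts = parts + (items + weight)
    weight = 38 < parts
    items = 7 * weight
    handle(buf)
    buf = 10 <= weight
    if 7 == items:
        items = items * parts // 2
        print(buf)
    else:
        weight = items
    items = g % 25
    items.j
    g = 40
    weight = weight + items
    return weight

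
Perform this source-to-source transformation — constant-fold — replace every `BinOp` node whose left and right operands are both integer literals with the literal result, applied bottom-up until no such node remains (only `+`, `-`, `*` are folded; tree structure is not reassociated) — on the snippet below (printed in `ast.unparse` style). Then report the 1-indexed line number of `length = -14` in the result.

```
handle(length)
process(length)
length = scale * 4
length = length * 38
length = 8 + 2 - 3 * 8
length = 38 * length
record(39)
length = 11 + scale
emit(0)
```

5

Transformed code:
handle(length)
process(length)
length = scale * 4
length = length * 38
length = -14
length = 38 * length
record(39)
length = 11 + scale
emit(0)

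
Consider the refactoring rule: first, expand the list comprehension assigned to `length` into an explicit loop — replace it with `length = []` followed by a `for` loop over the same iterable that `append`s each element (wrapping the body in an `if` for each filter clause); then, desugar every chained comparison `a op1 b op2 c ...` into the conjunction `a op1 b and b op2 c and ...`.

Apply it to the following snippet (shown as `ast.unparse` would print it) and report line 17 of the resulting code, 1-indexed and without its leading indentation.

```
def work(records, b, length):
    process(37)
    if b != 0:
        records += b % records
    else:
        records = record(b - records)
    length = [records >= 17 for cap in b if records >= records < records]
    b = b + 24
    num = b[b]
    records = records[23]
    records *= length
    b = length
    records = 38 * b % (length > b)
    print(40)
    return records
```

Transformed code:
def work(records, b, length):
    process(37)
    if b != 0:
        records += b % records
    else:
        records = record(b - records)
    length = []
    for cap in b:
        if records >= records and records < records:
            length.append(records >= 17)
    b = b + 24
    num = b[b]
    records = records[23]
    records *= length
    b = length
    records = 38 * b % (length > b)
    print(40)
    return records

print(40)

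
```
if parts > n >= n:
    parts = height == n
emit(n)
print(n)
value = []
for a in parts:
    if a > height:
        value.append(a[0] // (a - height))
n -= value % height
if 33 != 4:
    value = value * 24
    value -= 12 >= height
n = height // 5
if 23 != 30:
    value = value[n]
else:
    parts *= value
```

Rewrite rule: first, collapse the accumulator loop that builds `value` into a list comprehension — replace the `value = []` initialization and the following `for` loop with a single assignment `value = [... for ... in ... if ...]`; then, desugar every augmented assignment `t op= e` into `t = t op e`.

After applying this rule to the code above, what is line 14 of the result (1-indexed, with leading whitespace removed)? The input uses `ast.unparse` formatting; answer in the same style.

parts = parts * value

Transformed code:
if parts > n >= n:
    parts = height == n
emit(n)
print(n)
value = [a[0] // (a - height) for a in parts if a > height]
n = n - value % height
if 33 != 4:
    value = value * 24
    value = value - (12 >= height)
n = height // 5
if 23 != 30:
    value = value[n]
else:
    parts = parts * value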